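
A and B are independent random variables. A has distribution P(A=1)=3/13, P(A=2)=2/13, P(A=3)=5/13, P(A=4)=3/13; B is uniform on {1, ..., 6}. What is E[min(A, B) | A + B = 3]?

1

P(A + B = 3) = 5/78.
Summing min(A,B)·P(x,y) over outcomes with A + B = 3 gives 5/78.
E[min(A, B) | A + B = 3] = (5/78) / (5/78) = 1.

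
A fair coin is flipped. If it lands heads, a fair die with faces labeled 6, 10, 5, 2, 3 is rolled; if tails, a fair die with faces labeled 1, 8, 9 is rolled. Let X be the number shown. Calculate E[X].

28/5

E[X | heads] = (6+10+5+2+3)/5 = 26/5.
E[X | tails] = (1+8+9)/3 = 6.
E[X] = (1/2)·(26/5) + (1/2)·(6) = 28/5.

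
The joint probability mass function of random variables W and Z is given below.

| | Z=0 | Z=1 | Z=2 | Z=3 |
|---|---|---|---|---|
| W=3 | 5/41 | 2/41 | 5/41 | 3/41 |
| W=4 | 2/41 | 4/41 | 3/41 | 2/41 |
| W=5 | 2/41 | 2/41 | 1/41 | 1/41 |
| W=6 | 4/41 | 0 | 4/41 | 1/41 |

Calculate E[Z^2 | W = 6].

P(W = 6) = 9/41.
Σ Z^2·P over the event = 0·(4/41) + 4·(4/41) + 9·(1/41) = 25/41.
E[Z^2 | W = 6] = (25/41) / (9/41) = 25/9.

25/9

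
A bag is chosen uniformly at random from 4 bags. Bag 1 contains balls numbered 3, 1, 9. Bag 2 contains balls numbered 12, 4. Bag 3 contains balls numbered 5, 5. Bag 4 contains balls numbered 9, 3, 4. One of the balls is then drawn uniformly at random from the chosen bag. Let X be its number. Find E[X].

17/3

E[X | bag 1] = (3+1+9)/3 = 13/3.
E[X | bag 2] = (12+4)/2 = 8.
E[X | bag 3] = (5+5)/2 = 5.
E[X | bag 4] = (9+3+4)/3 = 16/3.
By the law of total expectation,
E[X] = (1/4)·(13/3) + (1/4)·(8) + (1/4)·(5) + (1/4)·(16/3) = 17/3.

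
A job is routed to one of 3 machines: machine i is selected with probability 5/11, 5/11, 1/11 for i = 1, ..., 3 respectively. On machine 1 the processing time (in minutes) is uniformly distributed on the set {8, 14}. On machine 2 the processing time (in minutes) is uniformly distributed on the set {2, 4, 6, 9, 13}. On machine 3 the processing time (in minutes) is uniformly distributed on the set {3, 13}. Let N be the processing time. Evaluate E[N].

E[N | machine 1] = (8+14)/2 = 11.
E[N | machine 2] = (2+4+6+9+13)/5 = 34/5.
E[N | machine 3] = (3+13)/2 = 8.
By the law of total expectation,
E[N] = (5/11)·(11) + (5/11)·(34/5) + (1/11)·(8) = 97/11.

97/11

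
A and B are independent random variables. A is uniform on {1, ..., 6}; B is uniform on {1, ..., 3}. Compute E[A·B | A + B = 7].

Outcomes with A + B = 7: (4,3), (5,2), (6,1), each with probability 1/18.
E[A·B | A + B = 7] = (12 + 10 + 6) / 3 = 28/3.

28/3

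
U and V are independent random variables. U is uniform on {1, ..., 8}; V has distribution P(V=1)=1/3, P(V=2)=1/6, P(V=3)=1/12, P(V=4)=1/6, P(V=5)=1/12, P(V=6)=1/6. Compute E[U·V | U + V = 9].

29/2

P(U + V = 9) = 1/8.
Summing UV·P(x,y) over outcomes with U + V = 9 gives 29/16.
E[U·V | U + V = 9] = (29/16) / (1/8) = 29/2.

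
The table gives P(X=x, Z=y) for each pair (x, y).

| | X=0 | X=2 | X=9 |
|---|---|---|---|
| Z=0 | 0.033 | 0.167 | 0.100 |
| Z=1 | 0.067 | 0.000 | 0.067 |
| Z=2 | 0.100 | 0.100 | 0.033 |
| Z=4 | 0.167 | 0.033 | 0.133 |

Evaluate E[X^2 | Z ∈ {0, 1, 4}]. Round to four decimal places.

32.7249

P(Z ∈ {0, 1, 4}) = 0.767.
Summing X^2·P(X=x,Z=y) over the conditioning event gives 25.100.
E[X^2 | Z ∈ {0, 1, 4}] = (25.100) / (0.767) = 32.7249.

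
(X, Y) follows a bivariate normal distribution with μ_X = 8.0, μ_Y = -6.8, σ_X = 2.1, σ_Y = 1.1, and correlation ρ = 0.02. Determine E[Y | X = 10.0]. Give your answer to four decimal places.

-6.7790

The regression of Y on X has slope ρ·σ_Y/σ_X and passes through (μ_X, μ_Y).
E[Y | X=10.0] = -6.8 + (0.02)·(1.1/2.1)·(10.0 − (8.0)) = -6.8 + (0.010476)·(2) = -6.7790.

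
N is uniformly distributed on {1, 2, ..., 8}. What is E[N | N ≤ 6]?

Given N ≤ 6, N is equally likely to be any of {1, 2, 3, 4, 5, 6}.
E[N | N ≤ 6] = (1 + 2 + 3 + 4 + 5 + 6) / 6 = 7/2.

7/2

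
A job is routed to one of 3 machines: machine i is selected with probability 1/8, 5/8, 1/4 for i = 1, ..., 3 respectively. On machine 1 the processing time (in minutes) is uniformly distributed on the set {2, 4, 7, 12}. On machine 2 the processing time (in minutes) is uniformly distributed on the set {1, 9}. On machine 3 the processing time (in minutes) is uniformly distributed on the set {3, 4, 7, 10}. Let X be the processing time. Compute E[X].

E[X | machine 1] = (2+4+7+12)/4 = 25/4.
E[X | machine 2] = (1+9)/2 = 5.
E[X | machine 3] = (3+4+7+10)/4 = 6.
E[X] = (1/8)·(25/4) + (5/8)·(5) + (1/4)·(6) = 173/32.

173/32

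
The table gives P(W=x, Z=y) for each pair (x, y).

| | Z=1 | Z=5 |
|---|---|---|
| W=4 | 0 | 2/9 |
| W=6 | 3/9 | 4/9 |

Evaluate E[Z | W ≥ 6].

23/7

P(W ≥ 6) = 7/9.
Σ Z·P over the event = 1·(3/9) + 5·(4/9) = 23/9.
E[Z | W ≥ 6] = (23/9) / (7/9) = 23/7.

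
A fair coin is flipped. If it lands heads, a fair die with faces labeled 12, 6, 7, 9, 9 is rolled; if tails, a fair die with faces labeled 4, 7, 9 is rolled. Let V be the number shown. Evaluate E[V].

229/30

E[V | heads] = (12+6+7+9+9)/5 = 43/5.
E[V | tails] = (4+7+9)/3 = 20/3.
E[V] = (1/2)·(43/5) + (1/2)·(20/3) = 229/30.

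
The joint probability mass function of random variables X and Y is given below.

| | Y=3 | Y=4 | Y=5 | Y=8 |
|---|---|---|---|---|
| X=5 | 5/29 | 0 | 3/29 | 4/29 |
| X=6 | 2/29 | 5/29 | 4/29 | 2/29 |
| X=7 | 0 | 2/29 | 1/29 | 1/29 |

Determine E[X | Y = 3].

P(Y = 3) = 7/29.
Σ X·P over the event = 5·(5/29) + 6·(2/29) = 37/29.
E[X | Y = 3] = (37/29) / (7/29) = 37/7.

37/7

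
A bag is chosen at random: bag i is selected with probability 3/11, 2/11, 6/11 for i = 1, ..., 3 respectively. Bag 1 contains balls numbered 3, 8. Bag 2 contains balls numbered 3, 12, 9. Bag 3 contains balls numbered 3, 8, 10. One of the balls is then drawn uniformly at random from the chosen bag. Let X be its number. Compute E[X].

E[X | bag 1] = (3+8)/2 = 11/2.
E[X | bag 2] = (3+12+9)/3 = 8.
E[X | bag 3] = (3+8+10)/3 = 7.
E[X] = (3/11)·(11/2) + (2/11)·(8) + (6/11)·(7) = 149/22.

149/22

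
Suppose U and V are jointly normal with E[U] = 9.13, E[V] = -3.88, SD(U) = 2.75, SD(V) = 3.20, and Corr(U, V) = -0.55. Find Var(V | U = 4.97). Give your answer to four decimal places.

For a bivariate normal, Var(V | U=x) = σ_V²(1 − ρ²).
Var(V | U=4.97) = (3.20)²·(1 − (-0.55)²) = 10.24·0.6975 = 7.1424.

7.1424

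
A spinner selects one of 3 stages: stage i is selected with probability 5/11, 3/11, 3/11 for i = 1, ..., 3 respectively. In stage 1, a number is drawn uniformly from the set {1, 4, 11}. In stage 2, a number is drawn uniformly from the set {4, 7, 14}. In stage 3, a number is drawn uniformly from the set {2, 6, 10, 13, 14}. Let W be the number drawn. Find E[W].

236/33

E[W | stage 1] = (1+4+11)/3 = 16/3.
E[W | stage 2] = (4+7+14)/3 = 25/3.
E[W | stage 3] = (2+6+10+13+14)/5 = 9.
By the law of total expectation,
E[W] = (5/11)·(16/3) + (3/11)·(25/3) + (3/11)·(9) = 236/33.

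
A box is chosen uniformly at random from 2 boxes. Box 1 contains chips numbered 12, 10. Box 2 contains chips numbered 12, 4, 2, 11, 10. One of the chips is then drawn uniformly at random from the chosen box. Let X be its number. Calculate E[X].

E[X | box 1] = (12+10)/2 = 11.
E[X | box 2] = (12+4+2+11+10)/5 = 39/5.
E[X] = (1/2)·(11) + (1/2)·(39/5) = 47/5.

47/5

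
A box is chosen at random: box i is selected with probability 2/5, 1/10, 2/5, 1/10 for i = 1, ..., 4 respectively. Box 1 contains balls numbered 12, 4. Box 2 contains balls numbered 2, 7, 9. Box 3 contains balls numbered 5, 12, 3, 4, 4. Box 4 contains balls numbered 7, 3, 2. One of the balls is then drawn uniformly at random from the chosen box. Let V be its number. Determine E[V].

161/25

E[V | box 1] = (12+4)/2 = 8.
E[V | box 2] = (2+7+9)/3 = 6.
E[V | box 3] = (5+12+3+4+4)/5 = 28/5.
E[V | box 4] = (7+3+2)/3 = 4.
E[V] = (2/5)·(8) + (1/10)·(6) + (2/5)·(28/5) + (1/10)·(4) = 161/25.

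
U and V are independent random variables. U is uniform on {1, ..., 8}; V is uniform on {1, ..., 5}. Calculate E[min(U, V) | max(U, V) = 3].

9/5

Outcomes with max(U, V) = 3: (1,3), (2,3), (3,1), (3,2), (3,3), each with probability 1/40.
E[min(U, V) | max(U, V) = 3] = (1 + 2 + 1 + 2 + 3) / 5 = 9/5.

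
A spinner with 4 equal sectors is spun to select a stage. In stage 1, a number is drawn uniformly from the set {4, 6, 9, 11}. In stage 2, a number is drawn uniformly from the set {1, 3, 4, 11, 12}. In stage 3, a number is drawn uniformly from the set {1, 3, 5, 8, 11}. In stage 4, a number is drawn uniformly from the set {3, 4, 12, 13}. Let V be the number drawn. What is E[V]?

E[V | stage 1] = (4+6+9+11)/4 = 15/2.
E[V | stage 2] = (1+3+4+11+12)/5 = 31/5.
E[V | stage 3] = (1+3+5+8+11)/5 = 28/5.
E[V | stage 4] = (3+4+12+13)/4 = 8.
E[V] = (1/4)·(15/2) + (1/4)·(31/5) + (1/4)·(28/5) + (1/4)·(8) = 273/40.

273/40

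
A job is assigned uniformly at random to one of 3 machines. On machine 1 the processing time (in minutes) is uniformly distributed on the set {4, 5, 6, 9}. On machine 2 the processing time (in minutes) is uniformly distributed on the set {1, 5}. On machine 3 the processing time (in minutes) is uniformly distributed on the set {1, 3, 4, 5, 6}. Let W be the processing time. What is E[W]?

E[W | machine 1] = (4+5+6+9)/4 = 6.
E[W | machine 2] = (1+5)/2 = 3.
E[W | machine 3] = (1+3+4+5+6)/5 = 19/5.
By the law of total expectation,
E[W] = (1/3)·(6) + (1/3)·(3) + (1/3)·(19/5) = 64/15.

64/15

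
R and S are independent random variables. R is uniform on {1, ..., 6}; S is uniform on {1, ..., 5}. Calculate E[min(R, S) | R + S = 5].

Outcomes with R + S = 5: (1,4), (2,3), (3,2), (4,1), each with probability 1/30.
E[min(R, S) | R + S = 5] = (1 + 2 + 2 + 1) / 4 = 3/2.

3/2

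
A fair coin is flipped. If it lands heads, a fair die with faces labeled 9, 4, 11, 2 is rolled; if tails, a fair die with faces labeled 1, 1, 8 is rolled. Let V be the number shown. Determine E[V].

59/12

E[V | heads] = (9+4+11+2)/4 = 13/2.
E[V | tails] = (1+1+8)/3 = 10/3.
By the law of total expectation,
E[V] = (1/2)·(13/2) + (1/2)·(10/3) = 59/12.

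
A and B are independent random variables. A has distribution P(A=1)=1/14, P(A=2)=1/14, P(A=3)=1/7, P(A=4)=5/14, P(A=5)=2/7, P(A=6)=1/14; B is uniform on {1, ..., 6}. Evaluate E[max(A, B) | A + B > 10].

6

P(A + B > 10) = 1/14.
Summing max(A,B)·P(x,y) over outcomes with A + B > 10 gives 3/7.
E[max(A, B) | A + B > 10] = (3/7) / (1/14) = 6.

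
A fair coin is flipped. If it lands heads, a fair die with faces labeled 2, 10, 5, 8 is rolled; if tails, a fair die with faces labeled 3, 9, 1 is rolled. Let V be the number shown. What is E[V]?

127/24

E[V | heads] = (2+10+5+8)/4 = 25/4.
E[V | tails] = (3+9+1)/3 = 13/3.
E[V] = (1/2)·(25/4) + (1/2)·(13/3) = 127/24.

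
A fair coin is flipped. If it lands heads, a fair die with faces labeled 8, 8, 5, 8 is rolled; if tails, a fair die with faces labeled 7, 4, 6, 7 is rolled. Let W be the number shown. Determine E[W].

53/8

E[W | heads] = (8+8+5+8)/4 = 29/4.
E[W | tails] = (7+4+6+7)/4 = 6.
By the law of total expectation,
E[W] = (1/2)·(29/4) + (1/2)·(6) = 53/8.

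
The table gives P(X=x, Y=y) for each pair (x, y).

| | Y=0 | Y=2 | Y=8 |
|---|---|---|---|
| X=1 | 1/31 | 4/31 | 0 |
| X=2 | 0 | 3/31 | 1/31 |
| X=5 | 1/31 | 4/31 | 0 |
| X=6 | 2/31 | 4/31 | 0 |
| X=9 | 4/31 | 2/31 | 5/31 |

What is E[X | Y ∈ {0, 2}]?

P(Y ∈ {0, 2}) = 25/31.
Summing X·P(X=x,Y=y) over the conditioning event gives 126/31.
E[X | Y ∈ {0, 2}] = (126/31) / (25/31) = 126/25.

126/25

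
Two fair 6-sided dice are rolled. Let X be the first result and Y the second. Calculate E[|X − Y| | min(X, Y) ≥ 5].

Outcomes with min(X, Y) ≥ 5: (5,5), (5,6), (6,5), (6,6), each with probability 1/36.
E[|X − Y| | min(X, Y) ≥ 5] = (0 + 1 + 1 + 0) / 4 = 1/2.

1/2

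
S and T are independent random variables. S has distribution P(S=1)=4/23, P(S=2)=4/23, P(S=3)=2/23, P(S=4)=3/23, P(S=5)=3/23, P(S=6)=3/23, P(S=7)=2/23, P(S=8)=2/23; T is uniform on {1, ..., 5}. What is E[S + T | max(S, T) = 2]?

10/3

P(max(S, T) = 2) = 12/115.
Summing (S+T)·P(x,y) over outcomes with max(S, T) = 2 gives 8/23.
E[S + T | max(S, T) = 2] = (8/23) / (12/115) = 10/3.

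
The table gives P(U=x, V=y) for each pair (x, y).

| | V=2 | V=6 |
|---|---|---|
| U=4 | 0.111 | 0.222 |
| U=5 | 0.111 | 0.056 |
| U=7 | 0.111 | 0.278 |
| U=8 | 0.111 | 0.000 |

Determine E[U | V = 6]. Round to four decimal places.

5.6007

P(V = 6) = 0.556.
Σ U·P over the event = 4·(0.222) + 5·(0.056) + 7·(0.278) = 3.114.
E[U | V = 6] = (3.114) / (0.556) = 5.6007.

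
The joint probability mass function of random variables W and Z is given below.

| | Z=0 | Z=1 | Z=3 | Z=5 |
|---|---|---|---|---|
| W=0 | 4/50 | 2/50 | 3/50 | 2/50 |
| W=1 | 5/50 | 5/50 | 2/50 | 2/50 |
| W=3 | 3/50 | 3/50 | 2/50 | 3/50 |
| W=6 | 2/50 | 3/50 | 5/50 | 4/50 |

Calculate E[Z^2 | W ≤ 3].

P(W ≤ 3) = 18/25.
Summing Z^2·P(W=x,Z=y) over the conditioning event gives 124/25.
E[Z^2 | W ≤ 3] = (124/25) / (18/25) = 62/9.

62/9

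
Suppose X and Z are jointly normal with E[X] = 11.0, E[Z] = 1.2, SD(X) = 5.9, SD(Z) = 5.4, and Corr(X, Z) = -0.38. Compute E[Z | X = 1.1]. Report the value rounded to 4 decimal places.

E[Z | X=x] = μ_Z + ρ(σ_Z/σ_X)(x − μ_X) for jointly normal variables.
E[Z | X=1.1] = 1.2 + (-0.38)·(5.4/5.9)·(1.1 − (11.0)) = 1.2 + (-0.3478)·(-9.9) = 4.6432.

4.6432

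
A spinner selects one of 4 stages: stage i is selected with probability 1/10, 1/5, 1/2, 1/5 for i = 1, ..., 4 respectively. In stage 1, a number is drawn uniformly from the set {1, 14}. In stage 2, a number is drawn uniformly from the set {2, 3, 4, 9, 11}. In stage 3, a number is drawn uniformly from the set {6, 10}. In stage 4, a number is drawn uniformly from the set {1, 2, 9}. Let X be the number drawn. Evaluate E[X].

671/100

E[X | stage 1] = (1+14)/2 = 15/2.
E[X | stage 2] = (2+3+4+9+11)/5 = 29/5.
E[X | stage 3] = (6+10)/2 = 8.
E[X | stage 4] = (1+2+9)/3 = 4.
By the law of total expectation,
E[X] = (1/10)·(15/2) + (1/5)·(29/5) + (1/2)·(8) + (1/5)·(4) = 671/100.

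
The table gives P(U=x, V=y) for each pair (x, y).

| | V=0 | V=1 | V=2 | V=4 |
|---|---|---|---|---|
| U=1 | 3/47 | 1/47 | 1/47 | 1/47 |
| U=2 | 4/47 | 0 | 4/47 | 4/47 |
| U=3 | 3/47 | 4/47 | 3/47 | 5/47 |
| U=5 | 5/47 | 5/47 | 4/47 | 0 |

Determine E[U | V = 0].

P(V = 0) = 15/47.
Σ U·P over the event = 1·(3/47) + 2·(4/47) + 3·(3/47) + 5·(5/47) = 45/47.
E[U | V = 0] = (45/47) / (15/47) = 3.

3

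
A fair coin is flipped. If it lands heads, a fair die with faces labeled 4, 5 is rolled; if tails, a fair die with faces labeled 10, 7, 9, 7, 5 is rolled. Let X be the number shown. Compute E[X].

E[X | heads] = (4+5)/2 = 9/2.
E[X | tails] = (10+7+9+7+5)/5 = 38/5.
E[X] = (1/2)·(9/2) + (1/2)·(38/5) = 121/20.

121/20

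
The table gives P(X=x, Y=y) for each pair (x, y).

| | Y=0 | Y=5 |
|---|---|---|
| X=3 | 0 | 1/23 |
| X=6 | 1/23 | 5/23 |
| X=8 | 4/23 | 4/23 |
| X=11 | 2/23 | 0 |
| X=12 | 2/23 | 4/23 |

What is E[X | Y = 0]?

P(Y = 0) = 9/23.
Σ X·P over the event = 6·(1/23) + 8·(4/23) + 11·(2/23) + 12·(2/23) = 84/23.
E[X | Y = 0] = (84/23) / (9/23) = 28/3.

28/3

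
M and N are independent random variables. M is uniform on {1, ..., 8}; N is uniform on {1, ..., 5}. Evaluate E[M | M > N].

P(M > N) = 5/8.
Summing M·P(x,y) over outcomes with M > N gives 29/8.
E[M | M > N] = (29/8) / (5/8) = 29/5.

29/5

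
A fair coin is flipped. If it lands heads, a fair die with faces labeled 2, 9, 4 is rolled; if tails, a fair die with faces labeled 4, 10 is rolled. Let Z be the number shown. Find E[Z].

E[Z | heads] = (2+9+4)/3 = 5.
E[Z | tails] = (4+10)/2 = 7.
By the law of total expectation,
E[Z] = (1/2)·(5) + (1/2)·(7) = 6.

6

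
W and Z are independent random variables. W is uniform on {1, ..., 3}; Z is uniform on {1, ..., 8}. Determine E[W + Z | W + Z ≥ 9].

29/3

P(W + Z ≥ 9) = 1/4.
Summing (W+Z)·P(x,y) over outcomes with W + Z ≥ 9 gives 29/12.
E[W + Z | W + Z ≥ 9] = (29/12) / (1/4) = 29/3.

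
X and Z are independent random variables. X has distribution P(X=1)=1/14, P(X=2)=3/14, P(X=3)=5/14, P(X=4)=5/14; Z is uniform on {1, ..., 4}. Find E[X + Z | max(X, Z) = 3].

P(max(X, Z) = 3) = 19/56.
Summing (X+Z)·P(x,y) over outcomes with max(X, Z) = 3 gives 47/28.
E[X + Z | max(X, Z) = 3] = (47/28) / (19/56) = 94/19.

94/19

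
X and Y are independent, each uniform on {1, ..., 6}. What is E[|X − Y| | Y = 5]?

Outcomes with Y = 5: (1,5), (2,5), (3,5), (4,5), (5,5), (6,5), each with probability 1/36.
E[|X − Y| | Y = 5] = (4 + 3 + 2 + 1 + 0 + 1) / 6 = 11/6.

11/6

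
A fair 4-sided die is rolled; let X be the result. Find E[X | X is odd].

Given X is odd, X is equally likely to be any of {1, 3}.
E[X | X is odd] = (1 + 3) / 2 = 2.

2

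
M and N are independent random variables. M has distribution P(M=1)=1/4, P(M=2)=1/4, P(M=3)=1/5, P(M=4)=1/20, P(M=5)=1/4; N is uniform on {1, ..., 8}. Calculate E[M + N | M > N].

P(M > N) = 9/40.
Summing (M+N)·P(x,y) over outcomes with M > N gives 219/160.
E[M + N | M > N] = (219/160) / (9/40) = 73/12.

73/12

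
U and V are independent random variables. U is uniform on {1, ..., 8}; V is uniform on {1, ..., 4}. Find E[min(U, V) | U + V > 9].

10/3

Outcomes with U + V > 9: (6,4), (7,3), (7,4), (8,2), (8,3), (8,4), each with probability 1/32.
E[min(U, V) | U + V > 9] = (4 + 3 + 4 + 2 + 3 + 4) / 6 = 10/3.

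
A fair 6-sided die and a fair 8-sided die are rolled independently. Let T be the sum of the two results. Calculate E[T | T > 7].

272/27

P(T > 7) = 9/16.
Σ over the event: 8·1/8 + 9·1/8 + 10·5/48 + 11·1/12 + 12·1/16 + 13·1/24 + 14·1/48 = 17/3.
E[T | T > 7] = (17/3) / (9/16) = 272/27.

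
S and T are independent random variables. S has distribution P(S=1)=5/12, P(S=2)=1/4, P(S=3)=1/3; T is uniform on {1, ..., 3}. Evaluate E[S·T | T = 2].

P(T = 2) = 1/3.
Summing ST·P(x,y) over outcomes with T = 2 gives 23/18.
E[S·T | T = 2] = (23/18) / (1/3) = 23/6.

23/6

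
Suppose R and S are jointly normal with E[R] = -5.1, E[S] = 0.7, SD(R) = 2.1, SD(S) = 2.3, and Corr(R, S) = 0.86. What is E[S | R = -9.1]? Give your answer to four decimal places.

E[S | R=x] = μ_S + ρ(σ_S/σ_R)(x − μ_R) for jointly normal variables.
E[S | R=-9.1] = 0.7 + (0.86)·(2.3/2.1)·(-9.1 − (-5.1)) = 0.7 + (0.9419)·(-4) = -3.0676.

-3.0676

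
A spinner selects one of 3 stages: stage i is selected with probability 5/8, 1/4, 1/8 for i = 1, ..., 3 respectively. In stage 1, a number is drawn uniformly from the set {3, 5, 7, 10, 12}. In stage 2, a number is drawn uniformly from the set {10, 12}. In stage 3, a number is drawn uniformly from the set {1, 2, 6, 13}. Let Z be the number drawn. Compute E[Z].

129/16

E[Z | stage 1] = (3+5+7+10+12)/5 = 37/5.
E[Z | stage 2] = (10+12)/2 = 11.
E[Z | stage 3] = (1+2+6+13)/4 = 11/2.
By the law of total expectation,
E[Z] = (5/8)·(37/5) + (1/4)·(11) + (1/8)·(11/2) = 129/16.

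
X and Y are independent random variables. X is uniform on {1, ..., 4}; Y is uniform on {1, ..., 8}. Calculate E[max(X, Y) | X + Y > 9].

Outcomes with X + Y > 9: (2,8), (3,7), (3,8), (4,6), (4,7), (4,8), each with probability 1/32.
E[max(X, Y) | X + Y > 9] = (8 + 7 + 8 + 6 + 7 + 8) / 6 = 22/3.

22/3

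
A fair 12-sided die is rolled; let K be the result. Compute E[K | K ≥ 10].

Given K ≥ 10, K is equally likely to be any of {10, 11, 12}.
E[K | K ≥ 10] = (10 + 11 + 12) / 3 = 11.

11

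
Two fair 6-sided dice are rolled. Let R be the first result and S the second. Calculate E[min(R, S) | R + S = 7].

Outcomes with R + S = 7: (1,6), (2,5), (3,4), (4,3), (5,2), (6,1), each with probability 1/36.
E[min(R, S) | R + S = 7] = (1 + 2 + 3 + 3 + 2 + 1) / 6 = 2.

2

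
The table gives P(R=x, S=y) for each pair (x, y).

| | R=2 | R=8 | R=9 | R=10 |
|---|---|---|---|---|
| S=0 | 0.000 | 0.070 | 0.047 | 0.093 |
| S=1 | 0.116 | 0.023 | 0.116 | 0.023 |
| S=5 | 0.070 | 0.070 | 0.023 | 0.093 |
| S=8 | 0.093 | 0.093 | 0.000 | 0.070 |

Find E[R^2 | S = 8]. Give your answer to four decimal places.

52.0469

P(S = 8) = 0.256.
Σ R^2·P over the event = 4·(0.093) + 64·(0.093) + 100·(0.070) = 13.324.
E[R^2 | S = 8] = (13.324) / (0.256) = 52.0469.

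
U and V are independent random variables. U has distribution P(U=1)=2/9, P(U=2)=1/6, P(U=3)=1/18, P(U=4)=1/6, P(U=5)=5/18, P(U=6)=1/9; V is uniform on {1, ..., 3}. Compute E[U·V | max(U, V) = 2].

13/5

P(max(U, V) = 2) = 5/27.
Summing UV·P(x,y) over outcomes with max(U, V) = 2 gives 13/27.
E[U·V | max(U, V) = 2] = (13/27) / (5/27) = 13/5.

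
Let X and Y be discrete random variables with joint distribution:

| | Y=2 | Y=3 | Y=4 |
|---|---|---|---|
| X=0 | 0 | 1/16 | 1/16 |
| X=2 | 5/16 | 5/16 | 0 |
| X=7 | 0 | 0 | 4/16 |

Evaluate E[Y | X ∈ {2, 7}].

P(X ∈ {2, 7}) = 7/8.
Σ Y·P over the event = 2·(5/16) + 3·(5/16) + 4·(4/16) = 41/16.
E[Y | X ∈ {2, 7}] = (41/16) / (7/8) = 41/14.

41/14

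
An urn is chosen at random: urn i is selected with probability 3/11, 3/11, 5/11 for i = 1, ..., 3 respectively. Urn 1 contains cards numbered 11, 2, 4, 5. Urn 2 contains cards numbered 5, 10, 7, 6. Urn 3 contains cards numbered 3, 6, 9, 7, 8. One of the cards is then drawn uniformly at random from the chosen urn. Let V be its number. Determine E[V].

E[V | urn 1] = (11+2+4+5)/4 = 11/2.
E[V | urn 2] = (5+10+7+6)/4 = 7.
E[V | urn 3] = (3+6+9+7+8)/5 = 33/5.
By the law of total expectation,
E[V] = (3/11)·(11/2) + (3/11)·(7) + (5/11)·(33/5) = 141/22.

141/22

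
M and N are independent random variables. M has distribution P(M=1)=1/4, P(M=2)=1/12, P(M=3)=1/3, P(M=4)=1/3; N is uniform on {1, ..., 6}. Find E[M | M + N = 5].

P(M + N = 5) = 1/6.
Summing M·P(x,y) over outcomes with M + N = 5 gives 11/24.
E[M | M + N = 5] = (11/24) / (1/6) = 11/4.

11/4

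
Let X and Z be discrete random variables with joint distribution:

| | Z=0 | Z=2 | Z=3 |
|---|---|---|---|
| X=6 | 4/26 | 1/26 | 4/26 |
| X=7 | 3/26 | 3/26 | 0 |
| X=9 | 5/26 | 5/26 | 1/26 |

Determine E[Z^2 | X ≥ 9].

P(X ≥ 9) = 11/26.
Σ Z^2·P over the event = 0·(5/26) + 4·(5/26) + 9·(1/26) = 29/26.
E[Z^2 | X ≥ 9] = (29/26) / (11/26) = 29/11.

29/11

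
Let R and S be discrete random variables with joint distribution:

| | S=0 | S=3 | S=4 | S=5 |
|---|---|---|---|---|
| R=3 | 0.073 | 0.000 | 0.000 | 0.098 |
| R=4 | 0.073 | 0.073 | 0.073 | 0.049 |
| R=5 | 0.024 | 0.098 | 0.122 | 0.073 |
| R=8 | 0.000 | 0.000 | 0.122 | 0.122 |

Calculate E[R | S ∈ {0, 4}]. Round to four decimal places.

P(S ∈ {0, 4}) = 0.487.
Σ R·P over the event = 3·(0.073) + 4·(0.073) + 4·(0.073) + 5·(0.024) + 5·(0.122) + 8·(0.122) = 2.509.
E[R | S ∈ {0, 4}] = (2.509) / (0.487) = 5.1520.

5.1520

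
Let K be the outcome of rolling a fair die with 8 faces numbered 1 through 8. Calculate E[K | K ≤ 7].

4

Given K ≤ 7, K is equally likely to be any of {1, 2, 3, 4, 5, 6, 7}.
E[K | K ≤ 7] = (1 + 2 + 3 + 4 + 5 + 6 + 7) / 7 = 4.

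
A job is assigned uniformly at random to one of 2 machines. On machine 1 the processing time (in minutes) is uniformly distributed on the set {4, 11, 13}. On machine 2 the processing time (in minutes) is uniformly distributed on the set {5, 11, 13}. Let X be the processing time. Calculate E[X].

E[X | machine 1] = (4+11+13)/3 = 28/3.
E[X | machine 2] = (5+11+13)/3 = 29/3.
E[X] = (1/2)·(28/3) + (1/2)·(29/3) = 19/2.

19/2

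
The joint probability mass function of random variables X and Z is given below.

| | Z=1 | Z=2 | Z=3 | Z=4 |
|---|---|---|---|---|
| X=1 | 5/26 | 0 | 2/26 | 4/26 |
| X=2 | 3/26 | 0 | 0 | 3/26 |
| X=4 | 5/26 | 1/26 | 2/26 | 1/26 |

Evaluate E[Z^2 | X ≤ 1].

P(X ≤ 1) = 11/26.
Summing Z^2·P(X=x,Z=y) over the conditioning event gives 87/26.
E[Z^2 | X ≤ 1] = (87/26) / (11/26) = 87/11.

87/11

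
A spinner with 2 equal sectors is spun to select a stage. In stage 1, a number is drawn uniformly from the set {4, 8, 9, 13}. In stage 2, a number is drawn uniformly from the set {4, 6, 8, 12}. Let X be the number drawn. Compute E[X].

8

E[X | stage 1] = (4+8+9+13)/4 = 17/2.
E[X | stage 2] = (4+6+8+12)/4 = 15/2.
E[X] = (1/2)·(17/2) + (1/2)·(15/2) = 8.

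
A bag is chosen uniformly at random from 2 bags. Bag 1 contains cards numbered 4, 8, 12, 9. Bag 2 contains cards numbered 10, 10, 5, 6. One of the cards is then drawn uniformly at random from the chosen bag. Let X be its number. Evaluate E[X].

E[X | bag 1] = (4+8+12+9)/4 = 33/4.
E[X | bag 2] = (10+10+5+6)/4 = 31/4.
E[X] = (1/2)·(33/4) + (1/2)·(31/4) = 8.

8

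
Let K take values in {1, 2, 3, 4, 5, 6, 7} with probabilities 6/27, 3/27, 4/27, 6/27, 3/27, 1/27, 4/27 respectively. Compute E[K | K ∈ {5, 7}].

P(K ∈ {5, 7}) = 7/27.
Σ over the event: 5·1/9 + 7·4/27 = 43/27.
E[K | K ∈ {5, 7}] = (43/27) / (7/27) = 43/7.

43/7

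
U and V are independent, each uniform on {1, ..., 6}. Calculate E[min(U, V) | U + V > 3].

P(U + V > 3) = 11/12.
Summing min(U,V)·P(x,y) over outcomes with U + V > 3 gives 22/9.
E[min(U, V) | U + V > 3] = (22/9) / (11/12) = 8/3.

8/3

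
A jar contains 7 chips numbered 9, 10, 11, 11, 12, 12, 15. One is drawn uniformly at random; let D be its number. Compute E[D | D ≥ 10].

71/6

P(D ≥ 10) = 6/7.
Σ over the event: 10·1/7 + 11·2/7 + 12·2/7 + 15·1/7 = 71/7.
E[D | D ≥ 10] = (71/7) / (6/7) = 71/6.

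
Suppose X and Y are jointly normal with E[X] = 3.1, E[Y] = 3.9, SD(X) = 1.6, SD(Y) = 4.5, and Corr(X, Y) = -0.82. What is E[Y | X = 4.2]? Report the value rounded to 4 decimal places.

For a bivariate normal, E[Y | X=x] = μ_Y + ρ·(σ_Y/σ_X)·(x − μ_X).
E[Y | X=4.2] = 3.9 + (-0.82)·(4.5/1.6)·(4.2 − (3.1)) = 3.9 + (-2.30625)·(1.1) = 1.3631.

1.3631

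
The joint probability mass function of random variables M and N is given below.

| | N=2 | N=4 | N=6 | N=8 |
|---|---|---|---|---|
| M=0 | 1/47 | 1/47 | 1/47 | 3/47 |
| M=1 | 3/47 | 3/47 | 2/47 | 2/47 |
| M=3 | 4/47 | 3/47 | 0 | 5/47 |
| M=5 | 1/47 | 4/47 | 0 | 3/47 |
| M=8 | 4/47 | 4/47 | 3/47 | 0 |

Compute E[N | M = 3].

P(M = 3) = 12/47.
Σ N·P over the event = 2·(4/47) + 4·(3/47) + 8·(5/47) = 60/47.
E[N | M = 3] = (60/47) / (12/47) = 5.

5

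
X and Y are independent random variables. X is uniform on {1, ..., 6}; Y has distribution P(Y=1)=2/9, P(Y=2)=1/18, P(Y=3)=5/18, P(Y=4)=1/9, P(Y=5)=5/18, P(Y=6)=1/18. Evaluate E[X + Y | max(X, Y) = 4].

113/18

P(max(X, Y) = 4) = 1/6.
Summing (X+Y)·P(x,y) over outcomes with max(X, Y) = 4 gives 113/108.
E[X + Y | max(X, Y) = 4] = (113/108) / (1/6) = 113/18.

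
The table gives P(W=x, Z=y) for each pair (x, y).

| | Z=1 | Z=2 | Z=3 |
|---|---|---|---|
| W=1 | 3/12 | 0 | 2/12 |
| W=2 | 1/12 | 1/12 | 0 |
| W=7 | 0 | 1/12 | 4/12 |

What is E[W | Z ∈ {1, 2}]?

7/3

P(Z ∈ {1, 2}) = 1/2.
Σ W·P over the event = 1·(3/12) + 2·(1/12) + 2·(1/12) + 7·(1/12) = 7/6.
E[W | Z ∈ {1, 2}] = (7/6) / (1/2) = 7/3.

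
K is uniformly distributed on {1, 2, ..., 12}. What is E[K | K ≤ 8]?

Given K ≤ 8, K is equally likely to be any of {1, 2, 3, 4, 5, 6, 7, 8}.
E[K | K ≤ 8] = (1 + 2 + 3 + 4 + 5 + 6 + 7 + 8) / 8 = 9/2.

9/2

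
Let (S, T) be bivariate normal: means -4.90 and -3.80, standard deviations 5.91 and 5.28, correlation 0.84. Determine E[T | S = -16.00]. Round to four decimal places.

-12.1301

The regression of T on S has slope ρ·σ_T/σ_S and passes through (μ_S, μ_T).
E[T | S=-16.00] = -3.80 + (0.84)·(5.28/5.91)·(-16.00 − (-4.90)) = -3.80 + (0.75046)·(-11.1) = -12.1301.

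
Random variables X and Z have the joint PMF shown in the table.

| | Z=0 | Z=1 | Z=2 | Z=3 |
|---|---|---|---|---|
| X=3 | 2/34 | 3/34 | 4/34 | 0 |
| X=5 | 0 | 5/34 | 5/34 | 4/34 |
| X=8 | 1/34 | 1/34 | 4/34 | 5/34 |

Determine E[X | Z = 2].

69/13

P(Z = 2) = 13/34.
Σ X·P over the event = 3·(4/34) + 5·(5/34) + 8·(4/34) = 69/34.
E[X | Z = 2] = (69/34) / (13/34) = 69/13.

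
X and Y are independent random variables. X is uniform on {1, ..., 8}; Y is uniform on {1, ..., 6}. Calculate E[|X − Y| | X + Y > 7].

P(X + Y > 7) = 9/16.
Summing |X−Y|·P(x,y) over outcomes with X + Y > 7 gives 37/24.
E[|X − Y| | X + Y > 7] = (37/24) / (9/16) = 74/27.

74/27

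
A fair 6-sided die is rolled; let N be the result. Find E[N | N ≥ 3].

Given N ≥ 3, N is equally likely to be any of {3, 4, 5, 6}.
E[N | N ≥ 3] = (3 + 4 + 5 + 6) / 4 = 9/2.

9/2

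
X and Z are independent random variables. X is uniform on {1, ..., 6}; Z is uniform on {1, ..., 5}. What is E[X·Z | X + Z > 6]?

49/3

P(X + Z > 6) = 1/2.
Summing XZ·P(x,y) over outcomes with X + Z > 6 gives 49/6.
E[X·Z | X + Z > 6] = (49/6) / (1/2) = 49/3.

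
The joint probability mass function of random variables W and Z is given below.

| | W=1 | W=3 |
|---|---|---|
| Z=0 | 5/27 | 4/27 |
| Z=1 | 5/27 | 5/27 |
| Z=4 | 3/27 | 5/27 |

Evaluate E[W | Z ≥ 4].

P(Z ≥ 4) = 8/27.
Σ W·P over the event = 1·(3/27) + 3·(5/27) = 2/3.
E[W | Z ≥ 4] = (2/3) / (8/27) = 9/4.

9/4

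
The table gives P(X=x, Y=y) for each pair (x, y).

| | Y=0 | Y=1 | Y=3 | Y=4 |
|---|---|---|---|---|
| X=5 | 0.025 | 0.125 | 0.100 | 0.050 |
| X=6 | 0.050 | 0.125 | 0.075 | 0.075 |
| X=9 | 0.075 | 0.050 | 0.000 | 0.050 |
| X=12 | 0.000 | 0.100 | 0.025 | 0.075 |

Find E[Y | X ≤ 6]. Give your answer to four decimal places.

2.0400

P(X ≤ 6) = 0.625.
Σ Y·P over the event = 0·(0.025) + 1·(0.125) + 3·(0.100) + 4·(0.050) + 0·(0.050) + 1·(0.125) + 3·(0.075) + 4·(0.075) = 1.275.
E[Y | X ≤ 6] = (1.275) / (0.625) = 2.0400.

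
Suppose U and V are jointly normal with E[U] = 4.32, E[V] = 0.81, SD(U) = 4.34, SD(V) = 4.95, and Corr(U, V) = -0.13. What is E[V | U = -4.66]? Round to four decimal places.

2.1415

E[V | U=x] = μ_V + ρ(σ_V/σ_U)(x − μ_U) for jointly normal variables.
E[V | U=-4.66] = 0.81 + (-0.13)·(4.95/4.34)·(-4.66 − (4.32)) = 0.81 + (-0.14827)·(-8.98) = 2.1415.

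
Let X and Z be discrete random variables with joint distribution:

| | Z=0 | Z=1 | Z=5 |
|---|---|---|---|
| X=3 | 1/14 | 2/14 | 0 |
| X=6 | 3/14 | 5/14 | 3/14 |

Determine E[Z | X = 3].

P(X = 3) = 3/14.
Σ Z·P over the event = 0·(1/14) + 1·(2/14) = 1/7.
E[Z | X = 3] = (1/7) / (3/14) = 2/3.

2/3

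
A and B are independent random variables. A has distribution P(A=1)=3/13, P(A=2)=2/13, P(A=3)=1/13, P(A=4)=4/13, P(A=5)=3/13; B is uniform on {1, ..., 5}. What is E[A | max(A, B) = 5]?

101/25

P(max(A, B) = 5) = 5/13.
Summing A·P(x,y) over outcomes with max(A, B) = 5 gives 101/65.
E[A | max(A, B) = 5] = (101/65) / (5/13) = 101/25.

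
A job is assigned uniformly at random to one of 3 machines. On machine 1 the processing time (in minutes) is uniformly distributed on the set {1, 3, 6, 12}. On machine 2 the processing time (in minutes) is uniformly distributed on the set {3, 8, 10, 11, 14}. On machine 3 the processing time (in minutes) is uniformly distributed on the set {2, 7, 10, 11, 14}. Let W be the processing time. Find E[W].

E[W | machine 1] = (1+3+6+12)/4 = 11/2.
E[W | machine 2] = (3+8+10+11+14)/5 = 46/5.
E[W | machine 3] = (2+7+10+11+14)/5 = 44/5.
By the law of total expectation,
E[W] = (1/3)·(11/2) + (1/3)·(46/5) + (1/3)·(44/5) = 47/6.

47/6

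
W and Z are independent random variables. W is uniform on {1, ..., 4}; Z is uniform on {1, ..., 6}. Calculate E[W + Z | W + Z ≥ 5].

P(W + Z ≥ 5) = 3/4.
Summing (W+Z)·P(x,y) over outcomes with W + Z ≥ 5 gives 31/6.
E[W + Z | W + Z ≥ 5] = (31/6) / (3/4) = 62/9.

62/9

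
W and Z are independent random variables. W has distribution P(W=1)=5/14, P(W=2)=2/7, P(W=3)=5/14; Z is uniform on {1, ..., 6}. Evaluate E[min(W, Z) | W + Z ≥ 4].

27/14

P(W + Z ≥ 4) = 5/6.
Summing min(W,Z)·P(x,y) over outcomes with W + Z ≥ 4 gives 45/28.
E[min(W, Z) | W + Z ≥ 4] = (45/28) / (5/6) = 27/14.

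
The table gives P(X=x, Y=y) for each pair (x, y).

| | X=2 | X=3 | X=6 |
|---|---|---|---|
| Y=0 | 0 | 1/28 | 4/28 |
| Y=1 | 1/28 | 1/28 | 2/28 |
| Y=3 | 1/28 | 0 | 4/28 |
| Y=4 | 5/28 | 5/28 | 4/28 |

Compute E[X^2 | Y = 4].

209/14

P(Y = 4) = 1/2.
Σ X^2·P over the event = 4·(5/28) + 9·(5/28) + 36·(4/28) = 209/28.
E[X^2 | Y = 4] = (209/28) / (1/2) = 209/14.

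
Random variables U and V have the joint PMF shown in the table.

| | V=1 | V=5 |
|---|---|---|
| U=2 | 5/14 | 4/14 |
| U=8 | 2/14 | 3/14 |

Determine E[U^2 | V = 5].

208/7

P(V = 5) = 1/2.
Σ U^2·P over the event = 4·(4/14) + 64·(3/14) = 104/7.
E[U^2 | V = 5] = (104/7) / (1/2) = 208/7.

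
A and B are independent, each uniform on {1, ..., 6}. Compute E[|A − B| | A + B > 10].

2/3

Outcomes with A + B > 10: (5,6), (6,5), (6,6), each with probability 1/36.
E[|A − B| | A + B > 10] = (1 + 1 + 0) / 3 = 2/3.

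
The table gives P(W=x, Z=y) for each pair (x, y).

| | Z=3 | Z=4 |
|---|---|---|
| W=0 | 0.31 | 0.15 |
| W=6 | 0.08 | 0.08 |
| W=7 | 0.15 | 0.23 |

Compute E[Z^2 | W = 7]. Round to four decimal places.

13.2368

P(W = 7) = 0.38.
Σ Z^2·P over the event = 9·(0.15) + 16·(0.23) = 5.03.
E[Z^2 | W = 7] = (5.03) / (0.38) = 13.2368.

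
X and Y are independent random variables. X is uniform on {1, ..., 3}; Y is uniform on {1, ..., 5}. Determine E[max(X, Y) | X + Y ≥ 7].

14/3

P(X + Y ≥ 7) = 1/5.
Summing max(X,Y)·P(x,y) over outcomes with X + Y ≥ 7 gives 14/15.
E[max(X, Y) | X + Y ≥ 7] = (14/15) / (1/5) = 14/3.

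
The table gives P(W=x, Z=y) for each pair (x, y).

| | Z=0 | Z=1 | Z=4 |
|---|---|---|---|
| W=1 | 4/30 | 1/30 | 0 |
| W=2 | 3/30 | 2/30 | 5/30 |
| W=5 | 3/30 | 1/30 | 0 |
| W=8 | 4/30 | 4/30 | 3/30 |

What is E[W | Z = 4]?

17/4

P(Z = 4) = 4/15.
Σ W·P over the event = 2·(5/30) + 8·(3/30) = 17/15.
E[W | Z = 4] = (17/15) / (4/15) = 17/4.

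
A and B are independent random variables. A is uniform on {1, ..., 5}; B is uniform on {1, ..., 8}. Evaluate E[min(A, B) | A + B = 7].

Outcomes with A + B = 7: (1,6), (2,5), (3,4), (4,3), (5,2), each with probability 1/40.
E[min(A, B) | A + B = 7] = (1 + 2 + 3 + 3 + 2) / 5 = 11/5.

11/5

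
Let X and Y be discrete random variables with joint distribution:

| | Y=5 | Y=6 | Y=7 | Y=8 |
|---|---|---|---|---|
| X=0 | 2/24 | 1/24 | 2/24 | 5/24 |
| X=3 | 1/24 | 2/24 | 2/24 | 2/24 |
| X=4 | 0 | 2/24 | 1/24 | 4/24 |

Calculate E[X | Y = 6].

14/5

P(Y = 6) = 5/24.
Σ X·P over the event = 0·(1/24) + 3·(2/24) + 4·(2/24) = 7/12.
E[X | Y = 6] = (7/12) / (5/24) = 14/5.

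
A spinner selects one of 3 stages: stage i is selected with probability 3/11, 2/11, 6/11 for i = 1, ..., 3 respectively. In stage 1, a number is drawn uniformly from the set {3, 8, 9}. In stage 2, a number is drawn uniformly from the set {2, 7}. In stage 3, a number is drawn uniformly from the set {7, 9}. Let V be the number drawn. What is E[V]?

E[V | stage 1] = (3+8+9)/3 = 20/3.
E[V | stage 2] = (2+7)/2 = 9/2.
E[V | stage 3] = (7+9)/2 = 8.
By the law of total expectation,
E[V] = (3/11)·(20/3) + (2/11)·(9/2) + (6/11)·(8) = 7.

7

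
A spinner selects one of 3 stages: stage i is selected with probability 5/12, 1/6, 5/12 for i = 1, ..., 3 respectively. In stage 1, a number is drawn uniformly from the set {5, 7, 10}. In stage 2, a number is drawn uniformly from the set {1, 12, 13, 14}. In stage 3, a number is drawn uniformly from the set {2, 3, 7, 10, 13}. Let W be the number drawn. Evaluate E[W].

E[W | stage 1] = (5+7+10)/3 = 22/3.
E[W | stage 2] = (1+12+13+14)/4 = 10.
E[W | stage 3] = (2+3+7+10+13)/5 = 7.
E[W] = (5/12)·(22/3) + (1/6)·(10) + (5/12)·(7) = 275/36.

275/36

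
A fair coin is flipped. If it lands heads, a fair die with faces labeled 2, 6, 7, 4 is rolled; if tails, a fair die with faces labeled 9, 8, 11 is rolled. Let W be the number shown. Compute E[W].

169/24

E[W | heads] = (2+6+7+4)/4 = 19/4.
E[W | tails] = (9+8+11)/3 = 28/3.
E[W] = (1/2)·(19/4) + (1/2)·(28/3) = 169/24.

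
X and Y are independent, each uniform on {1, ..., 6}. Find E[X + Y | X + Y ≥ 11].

34/3

Outcomes with X + Y ≥ 11: (5,6), (6,5), (6,6), each with probability 1/36.
E[X + Y | X + Y ≥ 11] = (11 + 11 + 12) / 3 = 34/3.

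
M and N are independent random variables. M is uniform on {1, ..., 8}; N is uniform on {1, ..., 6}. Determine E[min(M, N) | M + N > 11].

16/3

P(M + N > 11) = 1/8.
Summing min(M,N)·P(x,y) over outcomes with M + N > 11 gives 2/3.
E[min(M, N) | M + N > 11] = (2/3) / (1/8) = 16/3.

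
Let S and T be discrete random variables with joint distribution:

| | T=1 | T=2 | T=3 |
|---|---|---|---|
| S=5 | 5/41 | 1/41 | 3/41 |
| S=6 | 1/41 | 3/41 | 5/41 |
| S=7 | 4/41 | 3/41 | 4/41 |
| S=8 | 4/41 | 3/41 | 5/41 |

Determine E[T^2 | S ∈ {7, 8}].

P(S ∈ {7, 8}) = 23/41.
Summing T^2·P(S=x,T=y) over the conditioning event gives 113/41.
E[T^2 | S ∈ {7, 8}] = (113/41) / (23/41) = 113/23.

113/23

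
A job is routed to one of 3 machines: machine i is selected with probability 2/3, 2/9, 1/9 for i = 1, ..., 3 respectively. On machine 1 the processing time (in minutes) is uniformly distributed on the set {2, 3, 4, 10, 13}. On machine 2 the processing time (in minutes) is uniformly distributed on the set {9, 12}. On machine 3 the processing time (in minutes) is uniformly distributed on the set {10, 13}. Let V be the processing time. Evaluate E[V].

709/90

E[V | machine 1] = (2+3+4+10+13)/5 = 32/5.
E[V | machine 2] = (9+12)/2 = 21/2.
E[V | machine 3] = (10+13)/2 = 23/2.
By the law of total expectation,
E[V] = (2/3)·(32/5) + (2/9)·(21/2) + (1/9)·(23/2) = 709/90.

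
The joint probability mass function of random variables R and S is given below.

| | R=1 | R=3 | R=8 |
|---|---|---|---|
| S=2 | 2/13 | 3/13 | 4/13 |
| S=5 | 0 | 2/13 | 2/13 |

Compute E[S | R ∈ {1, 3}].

20/7

P(R ∈ {1, 3}) = 7/13.
Σ S·P over the event = 2·(2/13) + 2·(3/13) + 5·(2/13) = 20/13.
E[S | R ∈ {1, 3}] = (20/13) / (7/13) = 20/7.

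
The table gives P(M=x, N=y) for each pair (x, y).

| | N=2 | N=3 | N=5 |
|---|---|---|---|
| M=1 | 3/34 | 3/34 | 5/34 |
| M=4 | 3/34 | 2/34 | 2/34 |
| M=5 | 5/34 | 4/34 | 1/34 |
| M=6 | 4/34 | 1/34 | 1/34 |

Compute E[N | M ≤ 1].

40/11

P(M ≤ 1) = 11/34.
Summing N·P(M=x,N=y) over the conditioning event gives 20/17.
E[N | M ≤ 1] = (20/17) / (11/34) = 40/11.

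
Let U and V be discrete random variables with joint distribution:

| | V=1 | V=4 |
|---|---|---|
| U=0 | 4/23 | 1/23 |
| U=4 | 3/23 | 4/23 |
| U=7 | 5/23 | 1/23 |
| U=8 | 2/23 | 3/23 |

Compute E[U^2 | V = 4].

305/9

P(V = 4) = 9/23.
Summing U^2·P(U=x,V=y) over the conditioning event gives 305/23.
E[U^2 | V = 4] = (305/23) / (9/23) = 305/9.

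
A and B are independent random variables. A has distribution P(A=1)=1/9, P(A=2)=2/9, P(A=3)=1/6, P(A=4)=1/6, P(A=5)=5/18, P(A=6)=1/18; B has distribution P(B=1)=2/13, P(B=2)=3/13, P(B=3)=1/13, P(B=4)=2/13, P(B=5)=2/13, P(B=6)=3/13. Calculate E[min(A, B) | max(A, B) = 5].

P(max(A, B) = 5) = 37/117.
Summing min(A,B)·P(x,y) over outcomes with max(A, B) = 5 gives 23/26.
E[min(A, B) | max(A, B) = 5] = (23/26) / (37/117) = 207/74.

207/74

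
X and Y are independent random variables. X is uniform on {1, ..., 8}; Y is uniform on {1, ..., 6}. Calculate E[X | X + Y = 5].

5/2

Outcomes with X + Y = 5: (1,4), (2,3), (3,2), (4,1), each with probability 1/48.
E[X | X + Y = 5] = (1 + 2 + 3 + 4) / 4 = 5/2.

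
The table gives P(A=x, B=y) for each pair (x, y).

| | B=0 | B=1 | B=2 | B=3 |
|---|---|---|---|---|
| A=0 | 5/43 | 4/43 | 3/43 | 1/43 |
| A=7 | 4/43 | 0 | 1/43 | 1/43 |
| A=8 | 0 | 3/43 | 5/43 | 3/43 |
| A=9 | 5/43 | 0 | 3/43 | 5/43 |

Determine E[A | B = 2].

P(B = 2) = 12/43.
Σ A·P over the event = 0·(3/43) + 7·(1/43) + 8·(5/43) + 9·(3/43) = 74/43.
E[A | B = 2] = (74/43) / (12/43) = 37/6.

37/6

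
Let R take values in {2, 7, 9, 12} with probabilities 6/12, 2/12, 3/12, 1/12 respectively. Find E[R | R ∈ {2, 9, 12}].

P(R ∈ {2, 9, 12}) = 5/6.
Σ over the event: 2·1/2 + 9·1/4 + 12·1/12 = 17/4.
E[R | R ∈ {2, 9, 12}] = (17/4) / (5/6) = 51/10.

51/10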